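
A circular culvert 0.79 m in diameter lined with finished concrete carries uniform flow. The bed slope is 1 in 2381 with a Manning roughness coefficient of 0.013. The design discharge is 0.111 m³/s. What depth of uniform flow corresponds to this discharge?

Manning's equation rearranged: A R^(2/3) = nQ / (1·√S) = 0.013 × 0.111 / (√0.00042) = 0.07041.
At y = 0.321 m: A R^(2/3) = 0.05765 — low.
At y = 0.453 m: A R^(2/3) = 0.1041 — high.
At y = 0.359 m: A R^(2/3) = 0.07045 — ≈ 0.07041.

y_n = 0.359 m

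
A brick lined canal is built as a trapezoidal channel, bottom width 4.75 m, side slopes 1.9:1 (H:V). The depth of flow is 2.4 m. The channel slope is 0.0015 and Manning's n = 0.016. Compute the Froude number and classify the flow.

With bottom width b = 4.75 m and side slope z = 1.9: A = (b + zy)y = (4.75 + 1.9×2.4)×2.4 = 22.34 m²; P = b + 2y√(1+z²) = 4.75 + 2×2.4×2.147 = 15.06 m.
Hydraulic radius R = A/P = 22.34/15.06 = 1.484 m.
V = (1/n) R^(2/3) √S = (1/0.016) × 1.484^(2/3) × √0.0015 = 3.149 m/s. Hydraulic depth D_h = A/T = 22.34/13.87 = 1.611 m.
Froude number Fr = V/√(g·D_h) = 3.149/√(9.81×1.611) = 0.792, which is less than 1, so the flow is subcritical.

subcritical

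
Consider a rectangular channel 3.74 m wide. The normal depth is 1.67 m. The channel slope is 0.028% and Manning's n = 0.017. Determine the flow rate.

Q = 5.65 m³/s

Flow area A = b·y = 3.74 × 1.67 = 6.246 m². Wetted perimeter P = b + 2y = 3.74 + 2×1.67 = 7.08 m.
Hydraulic radius R = A/P = 6.246/7.08 = 0.8822 m.
Manning's equation: Q = (1/n) A R^(2/3) S^(1/2) = (1/0.017) × 6.246 × 0.8822^(2/3) × 0.00028^(1/2) = 5.65 m³/s.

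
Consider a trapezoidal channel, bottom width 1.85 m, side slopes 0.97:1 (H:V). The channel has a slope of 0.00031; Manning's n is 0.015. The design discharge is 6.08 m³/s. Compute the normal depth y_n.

Manning's equation rearranged: A R^(2/3) = nQ / (1·√S) = 0.015 × 6.08 / (√0.00031) = 5.18.
Trying y = 1.79 m: A R^(2/3) = 6.155 — over.
Trying y = 1.64 m: A R^(2/3) = 5.178 — matches.

y_n = 1.64 m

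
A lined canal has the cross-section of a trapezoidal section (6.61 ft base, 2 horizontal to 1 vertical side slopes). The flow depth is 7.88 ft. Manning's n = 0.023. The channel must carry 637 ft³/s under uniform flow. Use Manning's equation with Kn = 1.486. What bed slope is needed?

S = 0.00046

With bottom width b = 6.61 ft and side slope z = 2: A = (b + zy)y = (6.61 + 2×7.88)×7.88 = 176.3 ft²; P = b + 2y√(1+z²) = 6.61 + 2×7.88×2.236 = 41.85 ft.
Hydraulic radius R = A/P = 176.3/41.85 = 4.212 ft.
From Manning's equation, S = [nQ / (1.486 A R^(2/3))]² = [0.023 × 637 / (1.486 × 176.3 × 4.212^(2/3))]² = 0.00046.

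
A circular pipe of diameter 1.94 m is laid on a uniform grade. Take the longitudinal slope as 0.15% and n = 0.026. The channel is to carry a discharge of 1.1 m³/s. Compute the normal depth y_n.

Manning's equation rearranged: A R^(2/3) = nQ / (1·√S) = 0.026 × 1.1 / (√0.0015) = 0.7384.
At y = 0.743 m: A R^(2/3) = 0.5677 — low.
At y = 0.859 m: A R^(2/3) = 0.7386 — ≈ 0.7384.

y_n = 0.859 m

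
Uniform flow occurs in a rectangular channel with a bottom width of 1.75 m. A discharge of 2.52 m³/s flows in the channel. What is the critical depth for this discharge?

y_c = 0.596 m

For a rectangular channel, critical depth y_c = (q²/g)^(1/3) where q = Q/b = 2.52/1.75 = 1.44 m²/s.
So y_c = (1.44²/9.81)^(1/3) = 0.596 m.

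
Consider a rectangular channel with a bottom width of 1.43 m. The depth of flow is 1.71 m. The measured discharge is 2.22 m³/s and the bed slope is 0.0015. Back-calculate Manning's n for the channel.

n = 0.027

Flow area A = b·y = 1.43 × 1.71 = 2.445 m². Wetted perimeter P = b + 2y = 1.43 + 2×1.71 = 4.85 m.
Hydraulic radius R = A/P = 2.445/4.85 = 0.5042 m.
Rearranging Manning's equation: n = (1/Q) A R^(2/3) S^(1/2) = (1/2.22) × 2.445 × 0.5042^(2/3) × √0.0015 = 0.027.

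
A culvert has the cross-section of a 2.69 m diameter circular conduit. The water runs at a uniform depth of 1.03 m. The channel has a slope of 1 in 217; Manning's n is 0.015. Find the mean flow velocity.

V = 3.07 m/s

For a circular section of diameter D = 2.69 m at depth y = 1.03 m, the central angle is θ = 2 arccos(1 − 2y/D) = 2.669 rad. Then A = (D²/8)(θ − sin θ) = 2.002 m² and P = Dθ/2 = 3.59 m.
Hydraulic radius R = A/P = 2.002/3.59 = 0.5578 m.
From Manning's equation, V = (1/n) R^(2/3) S^(1/2) = (1/0.015) × 0.5578^(2/3) × 0.004608^(1/2) = 3.07 m/s.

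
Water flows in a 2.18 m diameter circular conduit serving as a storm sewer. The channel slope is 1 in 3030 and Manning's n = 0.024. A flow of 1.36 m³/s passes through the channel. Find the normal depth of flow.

y_n = 1.37 m

Manning's equation rearranged: A R^(2/3) = nQ / (1·√S) = 0.024 × 1.36 / (√0.00033) = 1.797.
At y = 1.56 m: A R^(2/3) = 2.145 — high.
At y = 1.17 m: A R^(2/3) = 1.402 — low.
At y = 1.37 m: A R^(2/3) = 1.794 — matches.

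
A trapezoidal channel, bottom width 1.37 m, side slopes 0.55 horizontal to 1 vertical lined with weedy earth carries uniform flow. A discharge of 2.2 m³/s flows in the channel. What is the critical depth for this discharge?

y_c = 0.589 m

At critical depth, Q² T / (g A³) = 1, i.e. A³/T = Q²/g = 2.2²/9.81 = 0.4934.
Trying y = 0.702 m: A³/T = 0.8746 — over.
Trying y = 0.402 m: A³/T = 0.1444 — short.
Trying y = 0.589 m: A³/T = 0.4922 — ≈ 0.4934.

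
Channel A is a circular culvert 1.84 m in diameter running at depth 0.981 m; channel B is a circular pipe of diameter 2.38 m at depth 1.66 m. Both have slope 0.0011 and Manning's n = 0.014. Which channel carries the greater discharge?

channel B

Channel A: For a circular section of diameter D = 1.84 m at depth y = 0.981 m, the central angle is θ = 2 arccos(1 − 2y/D) = 3.274 rad. Then A = (D²/8)(θ − sin θ) = 1.442 m² and P = Dθ/2 = 3.012 m. Hydraulic radius R = A/P = 1.442/3.012 = 0.4786 m. Q_A = (1/0.014)·1.442·0.4786^(2/3)·√0.0011 = 2.09 m³/s.
Channel B: For a circular section of diameter D = 2.38 m at depth y = 1.66 m, the central angle is θ = 2 arccos(1 − 2y/D) = 3.954 rad. Then A = (D²/8)(θ − sin θ) = 3.313 m² and P = Dθ/2 = 4.705 m. Hydraulic radius R = A/P = 3.313/4.705 = 0.7042 m. Q_B = (1/0.014)·3.313·0.7042^(2/3)·√0.0011 = 6.213 m³/s.
Q_A = 2.09 m³/s vs Q_B = 6.213 m³/s, so channel B carries more.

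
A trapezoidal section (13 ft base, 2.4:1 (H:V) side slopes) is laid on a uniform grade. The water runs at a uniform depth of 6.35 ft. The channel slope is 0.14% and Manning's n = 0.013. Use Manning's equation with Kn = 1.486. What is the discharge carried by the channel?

With bottom width b = 13 ft and side slope z = 2.4: A = (b + zy)y = (13 + 2.4×6.35)×6.35 = 179.3 ft²; P = b + 2y√(1+z²) = 13 + 2×6.35×2.6 = 46.02 ft.
Hydraulic radius R = A/P = 179.3/46.02 = 3.897 ft.
Manning's equation: Q = (1.486/n) A R^(2/3) S^(1/2) = (1.486/0.013) × 179.3 × 3.897^(2/3) × 0.0014^(1/2) = 1900 ft³/s.

Q = 1900 ft³/s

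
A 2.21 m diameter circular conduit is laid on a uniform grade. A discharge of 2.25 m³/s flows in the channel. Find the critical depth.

At critical depth, Q² T / (g A³) = 1, i.e. A³/T = Q²/g = 2.25²/9.81 = 0.5161.
At y = 0.542 m: A³/T = 0.2045 — too small.
At y = 0.788 m: A³/T = 0.8729 — too large.
At y = 0.688 m: A³/T = 0.5167 — matches.

y_c = 0.688 m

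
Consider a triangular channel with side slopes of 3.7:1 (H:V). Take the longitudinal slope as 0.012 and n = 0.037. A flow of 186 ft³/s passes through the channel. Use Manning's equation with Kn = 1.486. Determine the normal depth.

y_n = 2.99 ft

Manning's equation rearranged: A R^(2/3) = nQ / (1.486·√S) = 0.037 × 186 / (1.486 × √0.012) = 42.28.
Try y = 3.27 ft: A R^(2/3) = 53.63 — too large.
Try y = 2.99 ft: A R^(2/3) = 42.24 — ≈ 42.28.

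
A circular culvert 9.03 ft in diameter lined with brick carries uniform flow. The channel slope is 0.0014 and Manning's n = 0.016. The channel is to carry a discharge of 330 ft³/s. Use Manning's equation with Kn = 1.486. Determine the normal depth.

y_n = 6.46 ft

Manning's equation rearranged: A R^(2/3) = nQ / (1.486·√S) = 0.016 × 330 / (1.486 × √0.0014) = 94.96.
Try y = 7.96 ft: A R^(2/3) = 116.3 — too large.
Try y = 5.14 ft: A R^(2/3) = 68.2 — too small.
Try y = 6.46 ft: A R^(2/3) = 94.89 — close enough.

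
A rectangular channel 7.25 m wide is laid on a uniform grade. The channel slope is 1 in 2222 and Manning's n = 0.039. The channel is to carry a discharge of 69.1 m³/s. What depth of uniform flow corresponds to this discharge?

y_n = 9.26 m

Manning's equation rearranged: A R^(2/3) = nQ / (1·√S) = 0.039 × 69.1 / (√0.00045) = 127.
At y = 7.56 m: A R^(2/3) = 99.61 — low.
At y = 11 m: A R^(2/3) = 155.6 — high.
At y = 9.26 m: A R^(2/3) = 127.1 — matches.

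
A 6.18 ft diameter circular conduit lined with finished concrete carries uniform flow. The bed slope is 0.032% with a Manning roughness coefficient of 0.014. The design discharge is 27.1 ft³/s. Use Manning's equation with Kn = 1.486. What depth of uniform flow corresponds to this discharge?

Manning's equation rearranged: A R^(2/3) = nQ / (1.486·√S) = 0.014 × 27.1 / (1.486 × √0.00032) = 14.27.
At y = 2.98 ft: A R^(2/3) = 18.84 — high.
At y = 2.55 ft: A R^(2/3) = 14.3 — ≈ 14.27.

y_n = 2.55 ft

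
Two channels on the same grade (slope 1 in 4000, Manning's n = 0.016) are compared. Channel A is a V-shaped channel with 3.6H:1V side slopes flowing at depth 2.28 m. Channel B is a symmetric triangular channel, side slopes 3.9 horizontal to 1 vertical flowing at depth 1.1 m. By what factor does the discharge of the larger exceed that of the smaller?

Channel A: For a triangular section with side slope z = 3.6: A = zy² = 3.6×2.28² = 18.71 m²; P = 2y√(1+z²) = 2×2.28×3.736 = 17.04 m. Hydraulic radius R = A/P = 18.71/17.04 = 1.098 m. Q_A = (1/0.016)·18.71·1.098^(2/3)·√0.00025 = 19.69 m³/s.
Channel B: For a triangular section with side slope z = 3.9: A = zy² = 3.9×1.1² = 4.719 m²; P = 2y√(1+z²) = 2×1.1×4.026 = 8.858 m. Hydraulic radius R = A/P = 4.719/8.858 = 0.5328 m. Q_B = (1/0.016)·4.719·0.5328^(2/3)·√0.00025 = 3.065 m³/s.
The larger discharge is 19.69 m³/s and the smaller is 3.065 m³/s; the ratio is 6.42.

6.42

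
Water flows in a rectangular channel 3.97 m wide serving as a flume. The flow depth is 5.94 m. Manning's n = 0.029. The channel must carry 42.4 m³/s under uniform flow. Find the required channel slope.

S = 0.0016

Flow area A = b·y = 3.97 × 5.94 = 23.58 m². Wetted perimeter P = b + 2y = 3.97 + 2×5.94 = 15.85 m.
Hydraulic radius R = A/P = 23.58/15.85 = 1.488 m.
From Manning's equation, S = [nQ / (1 A R^(2/3))]² = [0.029 × 42.4 / (1 × 23.58 × 1.488^(2/3))]² = 0.0016.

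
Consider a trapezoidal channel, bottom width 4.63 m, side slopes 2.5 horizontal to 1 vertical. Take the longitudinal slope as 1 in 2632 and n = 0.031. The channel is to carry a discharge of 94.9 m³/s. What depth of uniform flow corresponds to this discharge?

Manning's equation rearranged: A R^(2/3) = nQ / (1·√S) = 0.031 × 94.9 / (√0.0003799) = 150.9.
Trying y = 3.69 m: A R^(2/3) = 83.48 — short.
Trying y = 5.86 m: A R^(2/3) = 241.3 — over.
Trying y = 4.79 m: A R^(2/3) = 150.9 — matches.

y_n = 4.79 m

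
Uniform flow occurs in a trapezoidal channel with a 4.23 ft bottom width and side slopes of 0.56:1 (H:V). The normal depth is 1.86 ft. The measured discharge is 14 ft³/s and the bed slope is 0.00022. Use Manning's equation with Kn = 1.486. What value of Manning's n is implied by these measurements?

With bottom width b = 4.23 ft and side slope z = 0.56: A = (b + zy)y = (4.23 + 0.56×1.86)×1.86 = 9.805 ft²; P = b + 2y√(1+z²) = 4.23 + 2×1.86×1.146 = 8.494 ft.
Hydraulic radius R = A/P = 9.805/8.494 = 1.154 ft.
Rearranging Manning's equation: n = (1.486/Q) A R^(2/3) S^(1/2) = (1.486/14) × 9.805 × 1.154^(2/3) × √0.00022 = 0.017.

n = 0.017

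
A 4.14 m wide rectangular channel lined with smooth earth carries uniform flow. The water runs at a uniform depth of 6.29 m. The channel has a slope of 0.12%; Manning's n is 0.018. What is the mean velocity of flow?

V = 2.59 m/s

Flow area A = b·y = 4.14 × 6.29 = 26.04 m². Wetted perimeter P = b + 2y = 4.14 + 2×6.29 = 16.72 m.
Hydraulic radius R = A/P = 26.04/16.72 = 1.557 m.
From Manning's equation, V = (1/n) R^(2/3) S^(1/2) = (1/0.018) × 1.557^(2/3) × 0.0012^(1/2) = 2.59 m/s.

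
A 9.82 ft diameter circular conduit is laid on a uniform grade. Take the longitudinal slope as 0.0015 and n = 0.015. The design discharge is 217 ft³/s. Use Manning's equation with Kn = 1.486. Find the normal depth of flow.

Manning's equation rearranged: A R^(2/3) = nQ / (1.486·√S) = 0.015 × 217 / (1.486 × √0.0015) = 56.56.
At y = 3.72 ft: A R^(2/3) = 42.02 — short.
At y = 5.4 ft: A R^(2/3) = 80.7 — over.
At y = 4.38 ft: A R^(2/3) = 56.52 — close enough.

y_n = 4.38 ft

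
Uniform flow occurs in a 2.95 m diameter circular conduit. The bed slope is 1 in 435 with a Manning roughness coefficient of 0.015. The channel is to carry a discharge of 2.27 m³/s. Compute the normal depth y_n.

Manning's equation rearranged: A R^(2/3) = nQ / (1·√S) = 0.015 × 2.27 / (√0.002299) = 0.7102.
At y = 0.488 m: A R^(2/3) = 0.3317 — too small.
At y = 0.847 m: A R^(2/3) = 1.003 — too large.
At y = 0.711 m: A R^(2/3) = 0.7107 — ≈ 0.7102.

y_n = 0.711 m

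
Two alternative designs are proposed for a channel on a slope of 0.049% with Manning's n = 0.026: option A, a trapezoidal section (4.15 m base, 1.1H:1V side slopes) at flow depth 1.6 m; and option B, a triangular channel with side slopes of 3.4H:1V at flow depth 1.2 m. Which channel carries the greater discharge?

channel A

Channel A: With bottom width b = 4.15 m and side slope z = 1.1: A = (b + zy)y = (4.15 + 1.1×1.6)×1.6 = 9.456 m²; P = b + 2y√(1+z²) = 4.15 + 2×1.6×1.487 = 8.907 m. Hydraulic radius R = A/P = 9.456/8.907 = 1.062 m. Q_A = (1/0.026)·9.456·1.062^(2/3)·√0.00049 = 8.378 m³/s.
Channel B: For a triangular section with side slope z = 3.4: A = zy² = 3.4×1.2² = 4.896 m²; P = 2y√(1+z²) = 2×1.2×3.544 = 8.506 m. Hydraulic radius R = A/P = 4.896/8.506 = 0.5756 m. Q_B = (1/0.026)·4.896·0.5756^(2/3)·√0.00049 = 2.884 m³/s.
Q_A = 8.378 m³/s vs Q_B = 2.884 m³/s, so channel A carries more.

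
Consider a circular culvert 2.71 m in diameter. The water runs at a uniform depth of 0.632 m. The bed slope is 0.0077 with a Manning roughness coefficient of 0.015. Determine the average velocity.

V = 3.04 m/s

For a circular section of diameter D = 2.71 m at depth y = 0.632 m, the central angle is θ = 2 arccos(1 − 2y/D) = 2.016 rad. Then A = (D²/8)(θ − sin θ) = 1.022 m² and P = Dθ/2 = 2.732 m.
Hydraulic radius R = A/P = 1.022/2.732 = 0.3742 m.
From Manning's equation, V = (1/n) R^(2/3) S^(1/2) = (1/0.015) × 0.3742^(2/3) × 0.0077^(1/2) = 3.04 m/s.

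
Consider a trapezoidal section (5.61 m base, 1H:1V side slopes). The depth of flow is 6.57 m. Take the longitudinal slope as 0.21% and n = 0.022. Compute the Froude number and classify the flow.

subcritical

With bottom width b = 5.61 m and side slope z = 1: A = (b + zy)y = (5.61 + 1×6.57)×6.57 = 80.02 m²; P = b + 2y√(1+z²) = 5.61 + 2×6.57×1.414 = 24.19 m.
Hydraulic radius R = A/P = 80.02/24.19 = 3.308 m.
V = (1/n) R^(2/3) √S = (1/0.022) × 3.308^(2/3) × √0.0021 = 4.624 m/s. Hydraulic depth D_h = A/T = 80.02/18.75 = 4.268 m.
Froude number Fr = V/√(g·D_h) = 4.624/√(9.81×4.268) = 0.715, which is less than 1, so the flow is subcritical.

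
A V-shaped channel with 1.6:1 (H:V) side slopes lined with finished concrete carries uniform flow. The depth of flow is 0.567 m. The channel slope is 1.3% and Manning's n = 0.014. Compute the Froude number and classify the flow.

For a triangular section with side slope z = 1.6: A = zy² = 1.6×0.567² = 0.5144 m²; P = 2y√(1+z²) = 2×0.567×1.887 = 2.14 m.
Hydraulic radius R = A/P = 0.5144/2.14 = 0.2404 m.
V = (1/n) R^(2/3) √S = (1/0.014) × 0.2404^(2/3) × √0.013 = 3.149 m/s. Hydraulic depth D_h = A/T = 0.5144/1.814 = 0.2835 m.
Froude number Fr = V/√(g·D_h) = 3.149/√(9.81×0.2835) = 1.89, which is greater than 1, so the flow is supercritical.

supercritical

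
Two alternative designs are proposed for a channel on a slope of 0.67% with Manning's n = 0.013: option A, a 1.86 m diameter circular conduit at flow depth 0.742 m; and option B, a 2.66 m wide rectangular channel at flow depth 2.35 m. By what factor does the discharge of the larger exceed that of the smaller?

10.3

Channel A: For a circular section of diameter D = 1.86 m at depth y = 0.742 m, the central angle is θ = 2 arccos(1 − 2y/D) = 2.734 rad. Then A = (D²/8)(θ − sin θ) = 1.011 m² and P = Dθ/2 = 2.543 m. Hydraulic radius R = A/P = 1.011/2.543 = 0.3977 m. Q_A = (1/0.013)·1.011·0.3977^(2/3)·√0.0067 = 3.443 m³/s.
Channel B: Flow area A = b·y = 2.66 × 2.35 = 6.251 m². Wetted perimeter P = b + 2y = 2.66 + 2×2.35 = 7.36 m. Hydraulic radius R = A/P = 6.251/7.36 = 0.8493 m. Q_B = (1/0.013)·6.251·0.8493^(2/3)·√0.0067 = 35.3 m³/s.
The larger discharge is 35.3 m³/s and the smaller is 3.443 m³/s; the ratio is 10.3.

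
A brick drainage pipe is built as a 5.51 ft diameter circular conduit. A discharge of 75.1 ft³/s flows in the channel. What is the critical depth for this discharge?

y_c = 2.38 ft

At critical depth, Q² T / (g A³) = 1, i.e. A³/T = Q²/g = 75.1²/32.2 = 175.2.
Try y = 1.65 ft: A³/T = 42.82 — low.
Try y = 3 ft: A³/T = 425.8 — high.
Try y = 2.38 ft: A³/T = 175.7 — ≈ 175.2.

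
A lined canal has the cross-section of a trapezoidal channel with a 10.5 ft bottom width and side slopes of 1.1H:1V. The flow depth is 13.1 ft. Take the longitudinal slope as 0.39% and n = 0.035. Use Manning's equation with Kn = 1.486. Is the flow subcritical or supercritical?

With bottom width b = 10.5 ft and side slope z = 1.1: A = (b + zy)y = (10.5 + 1.1×13.1)×13.1 = 326.3 ft²; P = b + 2y√(1+z²) = 10.5 + 2×13.1×1.487 = 49.45 ft.
Hydraulic radius R = A/P = 326.3/49.45 = 6.599 ft.
V = (1.486/n) R^(2/3) √S = (1.486/0.035) × 6.599^(2/3) × √0.0039 = 9.328 ft/s. Hydraulic depth D_h = A/T = 326.3/39.32 = 8.299 ft.
Froude number Fr = V/√(g·D_h) = 9.328/√(32.2×8.299) = 0.571, which is less than 1, so the flow is subcritical.

subcritical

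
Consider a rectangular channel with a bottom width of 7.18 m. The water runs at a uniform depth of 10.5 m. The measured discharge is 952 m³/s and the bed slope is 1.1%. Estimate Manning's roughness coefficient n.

Flow area A = b·y = 7.18 × 10.5 = 75.39 m². Wetted perimeter P = b + 2y = 7.18 + 2×10.5 = 28.18 m.
Hydraulic radius R = A/P = 75.39/28.18 = 2.675 m.
Rearranging Manning's equation: n = (1/Q) A R^(2/3) S^(1/2) = (1/952) × 75.39 × 2.675^(2/3) × √0.011 = 0.016.

n = 0.016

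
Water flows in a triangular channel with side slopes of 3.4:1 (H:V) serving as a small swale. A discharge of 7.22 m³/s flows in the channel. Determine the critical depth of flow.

At critical depth, Q² T / (g A³) = 1, i.e. A³/T = Q²/g = 7.22²/9.81 = 5.314.
At y = 0.725 m: A³/T = 1.158 — too small.
At y = 0.983 m: A³/T = 5.305 — ≈ 5.314.

y_c = 0.983 m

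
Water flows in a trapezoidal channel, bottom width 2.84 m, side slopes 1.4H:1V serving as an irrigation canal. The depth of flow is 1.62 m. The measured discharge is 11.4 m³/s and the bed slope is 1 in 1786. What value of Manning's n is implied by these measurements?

n = 0.017

With bottom width b = 2.84 m and side slope z = 1.4: A = (b + zy)y = (2.84 + 1.4×1.62)×1.62 = 8.275 m²; P = b + 2y√(1+z²) = 2.84 + 2×1.62×1.72 = 8.414 m.
Hydraulic radius R = A/P = 8.275/8.414 = 0.9834 m.
Rearranging Manning's equation: n = (1/Q) A R^(2/3) S^(1/2) = (1/11.4) × 8.275 × 0.9834^(2/3) × √0.0005599 = 0.017.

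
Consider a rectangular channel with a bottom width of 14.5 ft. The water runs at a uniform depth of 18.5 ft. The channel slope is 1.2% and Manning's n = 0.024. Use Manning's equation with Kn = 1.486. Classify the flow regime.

subcritical

Flow area A = b·y = 14.5 × 18.5 = 268.2 ft². Wetted perimeter P = b + 2y = 14.5 + 2×18.5 = 51.5 ft.
Hydraulic radius R = A/P = 268.2/51.5 = 5.209 ft.
V = (1.486/n) R^(2/3) √S = (1.486/0.024) × 5.209^(2/3) × √0.012 = 20.38 ft/s. Hydraulic depth D_h = A/T = 268.2/14.5 = 18.5 ft.
Froude number Fr = V/√(g·D_h) = 20.38/√(32.2×18.5) = 0.835, which is less than 1, so the flow is subcritical.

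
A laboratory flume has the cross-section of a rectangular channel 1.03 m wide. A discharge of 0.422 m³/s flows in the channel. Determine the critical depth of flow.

y_c = 0.258 m

For a rectangular channel, critical depth y_c = (q²/g)^(1/3) where q = Q/b = 0.422/1.03 = 0.4097 m²/s.
So y_c = (0.4097²/9.81)^(1/3) = 0.258 m.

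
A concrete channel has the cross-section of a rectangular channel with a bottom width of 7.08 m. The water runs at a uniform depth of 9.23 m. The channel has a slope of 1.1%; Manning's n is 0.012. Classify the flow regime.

supercritical

Flow area A = b·y = 7.08 × 9.23 = 65.35 m². Wetted perimeter P = b + 2y = 7.08 + 2×9.23 = 25.54 m.
Hydraulic radius R = A/P = 65.35/25.54 = 2.559 m.
V = (1/n) R^(2/3) √S = (1/0.012) × 2.559^(2/3) × √0.011 = 16.35 m/s. Hydraulic depth D_h = A/T = 65.35/7.08 = 9.23 m.
Froude number Fr = V/√(g·D_h) = 16.35/√(9.81×9.23) = 1.72, which is greater than 1, so the flow is supercritical.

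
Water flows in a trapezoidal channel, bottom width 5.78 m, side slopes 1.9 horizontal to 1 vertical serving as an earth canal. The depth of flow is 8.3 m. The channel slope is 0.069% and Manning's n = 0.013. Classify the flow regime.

With bottom width b = 5.78 m and side slope z = 1.9: A = (b + zy)y = (5.78 + 1.9×8.3)×8.3 = 178.9 m²; P = b + 2y√(1+z²) = 5.78 + 2×8.3×2.147 = 41.42 m.
Hydraulic radius R = A/P = 178.9/41.42 = 4.318 m.
V = (1/n) R^(2/3) √S = (1/0.013) × 4.318^(2/3) × √0.00069 = 5.358 m/s. Hydraulic depth D_h = A/T = 178.9/37.32 = 4.793 m.
Froude number Fr = V/√(g·D_h) = 5.358/√(9.81×4.793) = 0.781, which is less than 1, so the flow is subcritical.

subcritical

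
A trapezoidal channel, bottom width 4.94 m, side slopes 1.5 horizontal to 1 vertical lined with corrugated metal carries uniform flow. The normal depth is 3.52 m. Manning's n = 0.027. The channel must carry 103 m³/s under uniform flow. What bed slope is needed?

With bottom width b = 4.94 m and side slope z = 1.5: A = (b + zy)y = (4.94 + 1.5×3.52)×3.52 = 35.97 m²; P = b + 2y√(1+z²) = 4.94 + 2×3.52×1.803 = 17.63 m.
Hydraulic radius R = A/P = 35.97/17.63 = 2.04 m.
From Manning's equation, S = [nQ / (1 A R^(2/3))]² = [0.027 × 103 / (1 × 35.97 × 2.04^(2/3))]² = 0.00231.

S = 0.00231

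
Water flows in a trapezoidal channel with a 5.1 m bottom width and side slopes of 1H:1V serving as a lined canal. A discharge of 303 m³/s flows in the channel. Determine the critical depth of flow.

At critical depth, Q² T / (g A³) = 1, i.e. A³/T = Q²/g = 303²/9.81 = 9359.
Try y = 3.84 m: A³/T = 3166 — low.
Try y = 5.12 m: A³/T = 9340 — ≈ 9359.

y_c = 5.12 m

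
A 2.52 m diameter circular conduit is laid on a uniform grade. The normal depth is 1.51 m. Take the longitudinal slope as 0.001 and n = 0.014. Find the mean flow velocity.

V = 1.78 m/s

For a circular section of diameter D = 2.52 m at depth y = 1.51 m, the central angle is θ = 2 arccos(1 − 2y/D) = 3.541 rad. Then A = (D²/8)(θ − sin θ) = 3.12 m² and P = Dθ/2 = 4.462 m.
Hydraulic radius R = A/P = 3.12/4.462 = 0.6992 m.
From Manning's equation, V = (1/n) R^(2/3) S^(1/2) = (1/0.014) × 0.6992^(2/3) × 0.001^(1/2) = 1.78 m/s.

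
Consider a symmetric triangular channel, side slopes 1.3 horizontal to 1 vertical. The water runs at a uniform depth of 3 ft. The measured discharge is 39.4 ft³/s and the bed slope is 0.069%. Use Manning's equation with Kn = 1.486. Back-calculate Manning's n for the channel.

For a triangular section with side slope z = 1.3: A = zy² = 1.3×3² = 11.7 ft²; P = 2y√(1+z²) = 2×3×1.64 = 9.841 ft.
Hydraulic radius R = A/P = 11.7/9.841 = 1.189 ft.
Rearranging Manning's equation: n = (1.486/Q) A R^(2/3) S^(1/2) = (1.486/39.4) × 11.7 × 1.189^(2/3) × √0.00069 = 0.013.

n = 0.013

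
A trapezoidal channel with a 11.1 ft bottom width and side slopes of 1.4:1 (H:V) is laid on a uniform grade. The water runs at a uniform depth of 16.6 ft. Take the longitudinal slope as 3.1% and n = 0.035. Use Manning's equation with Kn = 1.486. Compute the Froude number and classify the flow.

supercritical

With bottom width b = 11.1 ft and side slope z = 1.4: A = (b + zy)y = (11.1 + 1.4×16.6)×16.6 = 570 ft²; P = b + 2y√(1+z²) = 11.1 + 2×16.6×1.72 = 68.22 ft.
Hydraulic radius R = A/P = 570/68.22 = 8.356 ft.
V = (1.486/n) R^(2/3) √S = (1.486/0.035) × 8.356^(2/3) × √0.031 = 30.78 ft/s. Hydraulic depth D_h = A/T = 570/57.58 = 9.9 ft.
Froude number Fr = V/√(g·D_h) = 30.78/√(32.2×9.9) = 1.72, which is greater than 1, so the flow is supercritical.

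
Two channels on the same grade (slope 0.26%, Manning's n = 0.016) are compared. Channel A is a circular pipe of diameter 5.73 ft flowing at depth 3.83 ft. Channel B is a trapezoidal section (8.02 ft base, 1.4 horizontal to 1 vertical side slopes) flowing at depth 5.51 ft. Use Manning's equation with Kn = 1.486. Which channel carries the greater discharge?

channel B

Channel A: For a circular section of diameter D = 5.73 ft at depth y = 3.83 ft, the central angle is θ = 2 arccos(1 − 2y/D) = 3.829 rad. Then A = (D²/8)(θ − sin θ) = 18.32 ft² and P = Dθ/2 = 10.97 ft. Hydraulic radius R = A/P = 18.32/10.97 = 1.67 ft. Q_A = (1.486/0.016)·18.32·1.67^(2/3)·√0.0026 = 122.1 ft³/s.
Channel B: With bottom width b = 8.02 ft and side slope z = 1.4: A = (b + zy)y = (8.02 + 1.4×5.51)×5.51 = 86.69 ft²; P = b + 2y√(1+z²) = 8.02 + 2×5.51×1.72 = 26.98 ft. Hydraulic radius R = A/P = 86.69/26.98 = 3.213 ft. Q_B = (1.486/0.016)·86.69·3.213^(2/3)·√0.0026 = 894 ft³/s.
Q_A = 122.1 ft³/s vs Q_B = 894 ft³/s, so channel B carries more.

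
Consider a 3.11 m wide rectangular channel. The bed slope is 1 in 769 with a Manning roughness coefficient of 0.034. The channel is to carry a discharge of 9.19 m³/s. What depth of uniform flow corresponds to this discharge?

Manning's equation rearranged: A R^(2/3) = nQ / (1·√S) = 0.034 × 9.19 / (√0.0013) = 8.665.
Trying y = 2.25 m: A R^(2/3) = 6.617 — too small.
Trying y = 2.79 m: A R^(2/3) = 8.668 — matches.

y_n = 2.79 m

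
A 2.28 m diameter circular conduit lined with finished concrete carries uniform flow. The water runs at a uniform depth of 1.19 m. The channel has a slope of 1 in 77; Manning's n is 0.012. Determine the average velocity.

For a circular section of diameter D = 2.28 m at depth y = 1.19 m, the central angle is θ = 2 arccos(1 − 2y/D) = 3.229 rad. Then A = (D²/8)(θ − sin θ) = 2.155 m² and P = Dθ/2 = 3.681 m.
Hydraulic radius R = A/P = 2.155/3.681 = 0.5855 m.
From Manning's equation, V = (1/n) R^(2/3) S^(1/2) = (1/0.012) × 0.5855^(2/3) × 0.01299^(1/2) = 6.65 m/s.

V = 6.65 m/s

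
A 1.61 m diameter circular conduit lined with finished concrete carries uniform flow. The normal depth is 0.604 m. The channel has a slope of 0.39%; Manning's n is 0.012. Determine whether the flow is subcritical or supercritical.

For a circular section of diameter D = 1.61 m at depth y = 0.604 m, the central angle is θ = 2 arccos(1 − 2y/D) = 2.637 rad. Then A = (D²/8)(θ − sin θ) = 0.6977 m² and P = Dθ/2 = 2.123 m.
Hydraulic radius R = A/P = 0.6977/2.123 = 0.3287 m.
V = (1/n) R^(2/3) √S = (1/0.012) × 0.3287^(2/3) × √0.0039 = 2.479 m/s. Hydraulic depth D_h = A/T = 0.6977/1.559 = 0.4475 m.
Froude number Fr = V/√(g·D_h) = 2.479/√(9.81×0.4475) = 1.18, which is greater than 1, so the flow is supercritical.

supercritical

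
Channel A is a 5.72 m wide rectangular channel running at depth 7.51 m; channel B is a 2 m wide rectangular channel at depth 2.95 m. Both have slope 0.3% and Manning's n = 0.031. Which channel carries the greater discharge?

Channel A: Flow area A = b·y = 5.72 × 7.51 = 42.96 m². Wetted perimeter P = b + 2y = 5.72 + 2×7.51 = 20.74 m. Hydraulic radius R = A/P = 42.96/20.74 = 2.071 m. Q_A = (1/0.031)·42.96·2.071^(2/3)·√0.003 = 123.3 m³/s.
Channel B: Flow area A = b·y = 2 × 2.95 = 5.9 m². Wetted perimeter P = b + 2y = 2 + 2×2.95 = 7.9 m. Hydraulic radius R = A/P = 5.9/7.9 = 0.7468 m. Q_B = (1/0.031)·5.9·0.7468^(2/3)·√0.003 = 8.581 m³/s.
Q_A = 123.3 m³/s vs Q_B = 8.581 m³/s, so channel A carries more.

channel A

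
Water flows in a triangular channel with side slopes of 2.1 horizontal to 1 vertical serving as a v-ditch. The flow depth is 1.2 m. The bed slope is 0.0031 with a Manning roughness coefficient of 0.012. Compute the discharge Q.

Q = 9.32 m³/s

For a triangular section with side slope z = 2.1: A = zy² = 2.1×1.2² = 3.024 m²; P = 2y√(1+z²) = 2×1.2×2.326 = 5.582 m.
Hydraulic radius R = A/P = 3.024/5.582 = 0.5417 m.
Manning's equation: Q = (1/n) A R^(2/3) S^(1/2) = (1/0.012) × 3.024 × 0.5417^(2/3) × 0.0031^(1/2) = 9.32 m³/s.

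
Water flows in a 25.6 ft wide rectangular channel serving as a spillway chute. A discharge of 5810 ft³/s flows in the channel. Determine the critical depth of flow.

For a rectangular channel, critical depth y_c = (q²/g)^(1/3) where q = Q/b = 5810/25.6 = 227 ft²/s.
So y_c = (227²/32.2)^(1/3) = 11.7 ft.

y_c = 11.7 ft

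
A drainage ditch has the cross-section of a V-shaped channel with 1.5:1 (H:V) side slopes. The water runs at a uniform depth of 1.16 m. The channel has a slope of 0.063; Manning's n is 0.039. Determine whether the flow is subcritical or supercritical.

For a triangular section with side slope z = 1.5: A = zy² = 1.5×1.16² = 2.018 m²; P = 2y√(1+z²) = 2×1.16×1.803 = 4.182 m.
Hydraulic radius R = A/P = 2.018/4.182 = 0.4826 m.
V = (1/n) R^(2/3) √S = (1/0.039) × 0.4826^(2/3) × √0.063 = 3.96 m/s. Hydraulic depth D_h = A/T = 2.018/3.48 = 0.58 m.
Froude number Fr = V/√(g·D_h) = 3.96/√(9.81×0.58) = 1.66, which is greater than 1, so the flow is supercritical.

supercritical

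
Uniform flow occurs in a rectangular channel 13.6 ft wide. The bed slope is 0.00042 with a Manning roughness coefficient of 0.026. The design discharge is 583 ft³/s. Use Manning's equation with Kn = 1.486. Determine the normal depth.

Manning's equation rearranged: A R^(2/3) = nQ / (1.486·√S) = 0.026 × 583 / (1.486 × √0.00042) = 497.7.
Try y = 11.1 ft: A R^(2/3) = 394 — too small.
Try y = 17.1 ft: A R^(2/3) = 667.7 — too large.
Try y = 13.4 ft: A R^(2/3) = 497.5 — ≈ 497.7.

y_n = 13.4 ft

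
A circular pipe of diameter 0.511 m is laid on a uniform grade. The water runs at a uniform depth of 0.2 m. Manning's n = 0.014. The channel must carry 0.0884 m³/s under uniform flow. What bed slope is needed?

For a circular section of diameter D = 0.511 m at depth y = 0.2 m, the central angle is θ = 2 arccos(1 − 2y/D) = 2.704 rad. Then A = (D²/8)(θ − sin θ) = 0.07441 m² and P = Dθ/2 = 0.6908 m.
Hydraulic radius R = A/P = 0.07441/0.6908 = 0.1077 m.
From Manning's equation, S = [nQ / (1 A R^(2/3))]² = [0.014 × 0.0884 / (1 × 0.07441 × 0.1077^(2/3))]² = 0.0054.

S = 0.0054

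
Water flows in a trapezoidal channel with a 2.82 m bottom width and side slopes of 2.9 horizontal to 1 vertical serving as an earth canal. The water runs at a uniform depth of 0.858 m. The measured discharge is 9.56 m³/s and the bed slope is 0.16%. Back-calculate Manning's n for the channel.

n = 0.013

With bottom width b = 2.82 m and side slope z = 2.9: A = (b + zy)y = (2.82 + 2.9×0.858)×0.858 = 4.554 m²; P = b + 2y√(1+z²) = 2.82 + 2×0.858×3.068 = 8.084 m.
Hydraulic radius R = A/P = 4.554/8.084 = 0.5634 m.
Rearranging Manning's equation: n = (1/Q) A R^(2/3) S^(1/2) = (1/9.56) × 4.554 × 0.5634^(2/3) × √0.0016 = 0.013.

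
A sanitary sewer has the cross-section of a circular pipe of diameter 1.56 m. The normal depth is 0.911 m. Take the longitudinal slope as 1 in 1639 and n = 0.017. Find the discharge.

Q = 0.955 m³/s

For a circular section of diameter D = 1.56 m at depth y = 0.911 m, the central angle is θ = 2 arccos(1 − 2y/D) = 3.479 rad. Then A = (D²/8)(θ − sin θ) = 1.159 m² and P = Dθ/2 = 2.714 m.
Hydraulic radius R = A/P = 1.159/2.714 = 0.4271 m.
Manning's equation: Q = (1/n) A R^(2/3) S^(1/2) = (1/0.017) × 1.159 × 0.4271^(2/3) × 0.0006101^(1/2) = 0.955 m³/s.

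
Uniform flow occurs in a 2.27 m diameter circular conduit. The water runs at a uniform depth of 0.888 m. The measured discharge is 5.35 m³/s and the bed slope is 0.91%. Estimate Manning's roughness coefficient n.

n = 0.016

For a circular section of diameter D = 2.27 m at depth y = 0.888 m, the central angle is θ = 2 arccos(1 − 2y/D) = 2.703 rad. Then A = (D²/8)(θ − sin θ) = 1.467 m² and P = Dθ/2 = 3.068 m.
Hydraulic radius R = A/P = 1.467/3.068 = 0.4783 m.
Rearranging Manning's equation: n = (1/Q) A R^(2/3) S^(1/2) = (1/5.35) × 1.467 × 0.4783^(2/3) × √0.0091 = 0.016.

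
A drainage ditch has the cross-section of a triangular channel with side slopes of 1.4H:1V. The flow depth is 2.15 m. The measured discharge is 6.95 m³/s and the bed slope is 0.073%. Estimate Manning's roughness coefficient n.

For a triangular section with side slope z = 1.4: A = zy² = 1.4×2.15² = 6.471 m²; P = 2y√(1+z²) = 2×2.15×1.72 = 7.398 m.
Hydraulic radius R = A/P = 6.471/7.398 = 0.8748 m.
Rearranging Manning's equation: n = (1/Q) A R^(2/3) S^(1/2) = (1/6.95) × 6.471 × 0.8748^(2/3) × √0.00073 = 0.023.

n = 0.023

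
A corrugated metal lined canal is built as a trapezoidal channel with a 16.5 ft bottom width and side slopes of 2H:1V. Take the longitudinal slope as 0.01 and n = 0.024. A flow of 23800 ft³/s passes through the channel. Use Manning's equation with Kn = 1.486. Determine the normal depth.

Manning's equation rearranged: A R^(2/3) = nQ / (1.486·√S) = 0.024 × 23800 / (1.486 × √0.01) = 3844.
Try y = 14.2 ft: A R^(2/3) = 2544 — low.
Try y = 18.5 ft: A R^(2/3) = 4586 — high.
Try y = 17.1 ft: A R^(2/3) = 3841 — ≈ 3844.

y_n = 17.1 ft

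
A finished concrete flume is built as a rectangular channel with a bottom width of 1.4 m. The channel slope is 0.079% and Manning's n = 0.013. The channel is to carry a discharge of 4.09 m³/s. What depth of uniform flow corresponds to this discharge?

Manning's equation rearranged: A R^(2/3) = nQ / (1·√S) = 0.013 × 4.09 / (√0.00079) = 1.892.
Try y = 1.77 m: A R^(2/3) = 1.564 — low.
Try y = 2.64 m: A R^(2/3) = 2.491 — high.
Try y = 2.08 m: A R^(2/3) = 1.892 — close enough.

y_n = 2.08 m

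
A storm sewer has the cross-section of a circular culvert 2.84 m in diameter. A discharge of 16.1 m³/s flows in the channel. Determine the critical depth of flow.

At critical depth, Q² T / (g A³) = 1, i.e. A³/T = Q²/g = 16.1²/9.81 = 26.42.
Try y = 2.05 m: A³/T = 46.11 — over.
Try y = 1.38 m: A³/T = 10.03 — short.
Try y = 1.78 m: A³/T = 26.56 — ≈ 26.42.

y_c = 1.78 m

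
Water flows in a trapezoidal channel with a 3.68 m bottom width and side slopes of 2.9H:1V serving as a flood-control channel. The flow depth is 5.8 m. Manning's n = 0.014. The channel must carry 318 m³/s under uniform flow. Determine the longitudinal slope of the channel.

With bottom width b = 3.68 m and side slope z = 2.9: A = (b + zy)y = (3.68 + 2.9×5.8)×5.8 = 118.9 m²; P = b + 2y√(1+z²) = 3.68 + 2×5.8×3.068 = 39.26 m.
Hydraulic radius R = A/P = 118.9/39.26 = 3.028 m.
From Manning's equation, S = [nQ / (1 A R^(2/3))]² = [0.014 × 318 / (1 × 118.9 × 3.028^(2/3))]² = 0.00032.

S = 0.00032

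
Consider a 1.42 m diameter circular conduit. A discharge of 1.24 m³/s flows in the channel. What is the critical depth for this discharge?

y_c = 0.576 m

At critical depth, Q² T / (g A³) = 1, i.e. A³/T = Q²/g = 1.24²/9.81 = 0.1567.
Try y = 0.471 m: A³/T = 0.07231 — short.
Try y = 0.627 m: A³/T = 0.2173 — over.
Try y = 0.576 m: A³/T = 0.157 — matches.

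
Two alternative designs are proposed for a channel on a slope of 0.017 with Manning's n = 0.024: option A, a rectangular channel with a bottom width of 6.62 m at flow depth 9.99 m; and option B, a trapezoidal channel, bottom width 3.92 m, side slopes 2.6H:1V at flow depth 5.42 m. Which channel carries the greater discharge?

channel B

Channel A: Flow area A = b·y = 6.62 × 9.99 = 66.13 m². Wetted perimeter P = b + 2y = 6.62 + 2×9.99 = 26.6 m. Hydraulic radius R = A/P = 66.13/26.6 = 2.486 m. Q_A = (1/0.024)·66.13·2.486^(2/3)·√0.017 = 659.4 m³/s.
Channel B: With bottom width b = 3.92 m and side slope z = 2.6: A = (b + zy)y = (3.92 + 2.6×5.42)×5.42 = 97.63 m²; P = b + 2y√(1+z²) = 3.92 + 2×5.42×2.786 = 34.12 m. Hydraulic radius R = A/P = 97.63/34.12 = 2.861 m. Q_B = (1/0.024)·97.63·2.861^(2/3)·√0.017 = 1069 m³/s.
Q_A = 659.4 m³/s vs Q_B = 1069 m³/s, so channel B carries more.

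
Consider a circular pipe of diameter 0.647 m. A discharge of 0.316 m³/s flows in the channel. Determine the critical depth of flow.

At critical depth, Q² T / (g A³) = 1, i.e. A³/T = Q²/g = 0.316²/9.81 = 0.01018.
Try y = 0.286 m: A³/T = 0.004286 — low.
Try y = 0.411 m: A³/T = 0.01717 — high.
Try y = 0.359 m: A³/T = 0.01022 — ≈ 0.01018.

y_c = 0.359 m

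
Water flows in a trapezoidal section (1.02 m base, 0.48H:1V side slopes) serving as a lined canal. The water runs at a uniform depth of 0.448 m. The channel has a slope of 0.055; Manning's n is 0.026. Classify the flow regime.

With bottom width b = 1.02 m and side slope z = 0.48: A = (b + zy)y = (1.02 + 0.48×0.448)×0.448 = 0.5533 m²; P = b + 2y√(1+z²) = 1.02 + 2×0.448×1.109 = 2.014 m.
Hydraulic radius R = A/P = 0.5533/2.014 = 0.2747 m.
V = (1/n) R^(2/3) √S = (1/0.026) × 0.2747^(2/3) × √0.055 = 3.812 m/s. Hydraulic depth D_h = A/T = 0.5533/1.45 = 0.3816 m.
Froude number Fr = V/√(g·D_h) = 3.812/√(9.81×0.3816) = 1.97, which is greater than 1, so the flow is supercritical.

supercritical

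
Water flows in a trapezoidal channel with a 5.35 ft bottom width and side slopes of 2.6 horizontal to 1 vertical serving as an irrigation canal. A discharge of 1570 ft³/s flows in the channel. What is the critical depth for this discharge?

At critical depth, Q² T / (g A³) = 1, i.e. A³/T = Q²/g = 1570²/32.2 = 76550.
Trying y = 5.46 ft: A³/T = 36020 — short.
Trying y = 7.72 ft: A³/T = 166200 — over.
Trying y = 6.49 ft: A³/T = 76740 — matches.

y_c = 6.49 ft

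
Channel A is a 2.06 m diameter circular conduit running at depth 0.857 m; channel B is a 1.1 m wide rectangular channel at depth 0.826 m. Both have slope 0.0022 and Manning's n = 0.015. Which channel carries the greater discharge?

channel A

Channel A: For a circular section of diameter D = 2.06 m at depth y = 0.857 m, the central angle is θ = 2 arccos(1 − 2y/D) = 2.804 rad. Then A = (D²/8)(θ − sin θ) = 1.312 m² and P = Dθ/2 = 2.888 m. Hydraulic radius R = A/P = 1.312/2.888 = 0.4542 m. Q_A = (1/0.015)·1.312·0.4542^(2/3)·√0.0022 = 2.424 m³/s.
Channel B: Flow area A = b·y = 1.1 × 0.826 = 0.9086 m². Wetted perimeter P = b + 2y = 1.1 + 2×0.826 = 2.752 m. Hydraulic radius R = A/P = 0.9086/2.752 = 0.3302 m. Q_B = (1/0.015)·0.9086·0.3302^(2/3)·√0.0022 = 1.357 m³/s.
Q_A = 2.424 m³/s vs Q_B = 1.357 m³/s, so channel A carries more.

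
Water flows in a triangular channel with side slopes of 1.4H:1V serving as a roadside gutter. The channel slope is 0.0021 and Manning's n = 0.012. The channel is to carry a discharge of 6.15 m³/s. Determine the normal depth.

y_n = 1.32 m

Manning's equation rearranged: A R^(2/3) = nQ / (1·√S) = 0.012 × 6.15 / (√0.0021) = 1.61.
Trying y = 1.52 m: A R^(2/3) = 2.348 — high.
Trying y = 1.09 m: A R^(2/3) = 0.9673 — low.
Trying y = 1.32 m: A R^(2/3) = 1.612 — ≈ 1.61.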